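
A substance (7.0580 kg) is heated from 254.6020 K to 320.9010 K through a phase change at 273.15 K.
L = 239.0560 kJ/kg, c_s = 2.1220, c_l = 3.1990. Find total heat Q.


Q1 (sensible, solid) = 7.0580 * 2.1220 * 18.5480 = 277.7948 kJ
Q2 (latent) = 7.0580 * 239.0560 = 1687.2572 kJ
Q3 (sensible, liquid) = 7.0580 * 3.1990 * 47.7510 = 1078.1480 kJ
Q_total = 3043.2000 kJ

3043.2000 kJ


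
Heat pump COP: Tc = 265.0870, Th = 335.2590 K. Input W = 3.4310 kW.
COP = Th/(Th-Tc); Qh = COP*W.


COP = 335.2590 / 70.1720 = 4.7777
Qh = 4.7777 * 3.4310 = 16.3922 kW

COP = 4.7777, Qh = 16.3922 kW


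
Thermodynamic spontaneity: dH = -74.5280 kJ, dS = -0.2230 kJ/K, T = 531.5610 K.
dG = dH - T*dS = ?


T*dS = 531.5610 * -0.2230 = -118.5381 kJ
dG = -74.5280 + 118.5381 = 44.0101 kJ (non-spontaneous)

dG = 44.0101 kJ, non-spontaneous


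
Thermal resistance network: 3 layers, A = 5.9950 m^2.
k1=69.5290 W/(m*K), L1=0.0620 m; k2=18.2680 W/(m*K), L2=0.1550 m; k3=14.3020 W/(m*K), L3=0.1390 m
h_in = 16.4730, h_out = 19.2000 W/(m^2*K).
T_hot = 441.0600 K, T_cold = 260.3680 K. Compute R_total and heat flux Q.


R_conv_in = 1/(16.4730*5.9950) = 0.0101
R_1 = 0.0620/(69.5290*5.9950) = 0.0001
R_2 = 0.1550/(18.2680*5.9950) = 0.0014
R_3 = 0.1390/(14.3020*5.9950) = 0.0016
R_conv_out = 1/(19.2000*5.9950) = 0.0087
R_total = 0.0220 K/W
Q = 180.6920 / 0.0220 = 8213.6372 W

R_total = 0.0220 K/W, Q = 8213.6372 W


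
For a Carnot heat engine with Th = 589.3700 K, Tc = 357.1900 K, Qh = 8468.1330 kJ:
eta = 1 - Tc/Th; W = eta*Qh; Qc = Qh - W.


eta = 1 - 357.1900/589.3700 = 0.3939
W = 0.3939 * 8468.1330 = 3335.9878 kJ
Qc = 8468.1330 - 3335.9878 = 5132.1452 kJ

eta = 39.3946%, W = 3335.9878 kJ, Qc = 5132.1452 kJ


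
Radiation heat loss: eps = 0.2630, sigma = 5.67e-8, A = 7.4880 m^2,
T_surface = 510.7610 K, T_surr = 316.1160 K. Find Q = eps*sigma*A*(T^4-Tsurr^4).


T^4 = 6.8057e+10
Tsurr^4 = 9.9859e+09
Q = 0.2630 * 5.67e-8 * 7.4880 * 5.8071e+10 = 6484.2942 W

6484.2942 W


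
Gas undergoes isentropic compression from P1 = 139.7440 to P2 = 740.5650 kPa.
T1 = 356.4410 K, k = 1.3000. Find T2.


(k-1)/k = 0.2308
(P2/P1)^exp = 1.4694
T2 = 356.4410 * 1.4694 = 523.7423 K

523.7423 K


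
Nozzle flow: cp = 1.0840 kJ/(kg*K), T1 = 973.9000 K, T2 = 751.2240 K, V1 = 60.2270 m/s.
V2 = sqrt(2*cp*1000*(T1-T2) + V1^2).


dT = 222.6760 K
2*cp*1000*dT = 482761.5680
V1^2 = 3627.2915
V2 = sqrt(486388.8595) = 697.4158 m/s

697.4158 m/s


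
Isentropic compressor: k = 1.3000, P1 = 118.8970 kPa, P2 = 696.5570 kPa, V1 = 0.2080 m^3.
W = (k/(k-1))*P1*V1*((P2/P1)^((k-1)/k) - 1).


(k-1)/k = 0.2308
(P2/P1)^exp = 1.5038
W = 4.3333 * 118.8970 * 0.2080 * (1.5038 - 1) = 53.9869 kJ

53.9869 kJ


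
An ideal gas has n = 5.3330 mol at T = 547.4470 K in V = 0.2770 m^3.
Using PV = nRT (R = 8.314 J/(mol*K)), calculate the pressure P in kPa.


P = nRT/V = 5.3330 * 8.314 * 547.4470 / 0.2770
= 24273.0128 / 0.2770 = 87628.2049 Pa = 87.6282 kPa

87.6282 kPa


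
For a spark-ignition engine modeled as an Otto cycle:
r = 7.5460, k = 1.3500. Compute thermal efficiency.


r^(k-1) = 2.0286
eta = 1 - 1/2.0286 = 0.5071 = 50.7054%

50.7054%


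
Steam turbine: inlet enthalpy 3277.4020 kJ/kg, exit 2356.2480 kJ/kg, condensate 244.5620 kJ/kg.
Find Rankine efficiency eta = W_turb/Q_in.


W = 921.1540 kJ/kg
Q_in = 3032.8400 kJ/kg
eta = 0.3037 = 30.3727%

eta = 30.3727%


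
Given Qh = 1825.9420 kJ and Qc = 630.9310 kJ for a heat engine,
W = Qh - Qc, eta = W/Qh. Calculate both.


W = 1825.9420 - 630.9310 = 1195.0110 kJ
eta = 1195.0110 / 1825.9420 = 0.6545 = 65.4463%

W = 1195.0110 kJ, eta = 65.4463%


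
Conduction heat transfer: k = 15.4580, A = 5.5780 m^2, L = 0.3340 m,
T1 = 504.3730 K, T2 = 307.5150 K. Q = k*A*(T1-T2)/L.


dT = 196.8580 K
Q = 15.4580 * 5.5780 * 196.8580 / 0.3340 = 50820.4393 W

50820.4393 W


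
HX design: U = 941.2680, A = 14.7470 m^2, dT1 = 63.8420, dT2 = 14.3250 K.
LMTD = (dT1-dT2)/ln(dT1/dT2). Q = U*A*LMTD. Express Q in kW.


LMTD = 33.1349 K
Q = 941.2680 * 14.7470 * 33.1349 = 459941.9078 W = 459.9419 kW

459.9419 kW


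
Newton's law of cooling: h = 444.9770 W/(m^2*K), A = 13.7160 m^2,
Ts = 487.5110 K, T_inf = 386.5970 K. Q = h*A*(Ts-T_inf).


dT = 100.9140 K
Q = 444.9770 * 13.7160 * 100.9140 = 615908.8735 W

615908.8735 W


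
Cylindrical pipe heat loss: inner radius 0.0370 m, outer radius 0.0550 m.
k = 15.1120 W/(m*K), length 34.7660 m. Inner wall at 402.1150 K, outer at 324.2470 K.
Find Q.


dT = 77.8680 K
ln(ro/ri) = 0.3964
Q = 2*pi*15.1120*34.7660*77.8680 / 0.3964 = 648433.1081 W

648433.1081 W


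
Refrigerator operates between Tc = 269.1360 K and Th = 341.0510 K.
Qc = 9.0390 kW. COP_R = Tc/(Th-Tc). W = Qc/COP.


COP = 269.1360 / 71.9150 = 3.7424
W = 9.0390 / 3.7424 = 2.4153 kW

COP = 3.7424, W = 2.4153 kW


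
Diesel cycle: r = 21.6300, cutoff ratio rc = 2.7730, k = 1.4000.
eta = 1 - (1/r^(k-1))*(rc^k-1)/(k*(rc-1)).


r^(k-1) = 3.4200
rc^k = 4.1699
eta = 0.6266 = 62.6585%

62.6585%


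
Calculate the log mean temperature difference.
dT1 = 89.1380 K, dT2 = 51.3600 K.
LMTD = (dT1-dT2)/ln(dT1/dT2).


dT1/dT2 = 1.7356
ln(dT1/dT2) = 0.5513
LMTD = 37.7780 / 0.5513 = 68.5221 K

68.5221 K


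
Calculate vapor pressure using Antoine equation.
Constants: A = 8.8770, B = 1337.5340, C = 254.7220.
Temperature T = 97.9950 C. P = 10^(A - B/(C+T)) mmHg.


C+T = 352.7170
B/(C+T) = 3.7921
log10(P) = 8.8770 - 3.7921 = 5.0849
P = 10^5.0849 = 121593.8824 mmHg

121593.8824 mmHg


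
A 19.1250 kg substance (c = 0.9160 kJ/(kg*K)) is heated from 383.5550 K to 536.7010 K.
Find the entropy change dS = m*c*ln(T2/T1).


T2/T1 = 1.3993
ln(T2/T1) = 0.3360
dS = 19.1250 * 0.9160 * 0.3360 = 5.8855 kJ/K

5.8855 kJ/K


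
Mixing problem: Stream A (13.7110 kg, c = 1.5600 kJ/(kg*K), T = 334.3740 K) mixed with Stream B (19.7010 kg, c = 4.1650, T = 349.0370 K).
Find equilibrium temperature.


num = 35792.0931
den = 103.4438
Tf = 346.0051 K

346.0051 K


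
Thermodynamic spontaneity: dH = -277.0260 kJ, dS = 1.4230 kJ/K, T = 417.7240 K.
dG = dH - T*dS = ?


T*dS = 417.7240 * 1.4230 = 594.4213 kJ
dG = -277.0260 - 594.4213 = -871.4473 kJ (spontaneous)

dG = -871.4473 kJ, spontaneous


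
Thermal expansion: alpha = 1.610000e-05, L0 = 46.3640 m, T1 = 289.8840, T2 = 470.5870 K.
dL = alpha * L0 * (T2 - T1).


dT = 180.7030 K
dL = 1.610000e-05 * 46.3640 * 180.7030 = 0.134888 m
L_final = 46.498888 m

dL = 0.134888 m


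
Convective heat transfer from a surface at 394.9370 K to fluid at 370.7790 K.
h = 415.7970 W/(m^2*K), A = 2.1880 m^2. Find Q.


dT = 24.1580 K
Q = 415.7970 * 2.1880 * 24.1580 = 21978.0748 W

21978.0748 W


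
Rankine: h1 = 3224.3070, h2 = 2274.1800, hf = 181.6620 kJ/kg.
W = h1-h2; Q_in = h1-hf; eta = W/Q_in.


W = 950.1270 kJ/kg
Q_in = 3042.6450 kJ/kg
eta = 0.3123 = 31.2270%

eta = 31.2270%


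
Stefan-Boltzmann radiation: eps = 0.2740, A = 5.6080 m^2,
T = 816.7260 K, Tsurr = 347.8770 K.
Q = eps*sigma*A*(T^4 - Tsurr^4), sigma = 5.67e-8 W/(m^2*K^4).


T^4 = 4.4494e+11
Tsurr^4 = 1.4645e+10
Q = 0.2740 * 5.67e-8 * 5.6080 * 4.3030e+11 = 37489.6754 W

37489.6754 W


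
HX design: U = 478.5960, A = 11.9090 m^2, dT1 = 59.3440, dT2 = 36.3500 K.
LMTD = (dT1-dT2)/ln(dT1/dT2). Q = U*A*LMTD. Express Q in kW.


LMTD = 46.9115 K
Q = 478.5960 * 11.9090 * 46.9115 = 267376.8731 W = 267.3769 kW

267.3769 kW


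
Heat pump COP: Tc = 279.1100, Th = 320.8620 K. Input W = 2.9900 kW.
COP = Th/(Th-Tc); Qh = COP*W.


COP = 320.8620 / 41.7520 = 7.6849
Qh = 7.6849 * 2.9900 = 22.9780 kW

COP = 7.6849, Qh = 22.9780 kW


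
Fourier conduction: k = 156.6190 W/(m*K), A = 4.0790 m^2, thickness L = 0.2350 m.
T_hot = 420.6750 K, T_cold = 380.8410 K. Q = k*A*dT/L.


dT = 39.8340 K
Q = 156.6190 * 4.0790 * 39.8340 / 0.2350 = 108288.9665 W

108288.9665 W


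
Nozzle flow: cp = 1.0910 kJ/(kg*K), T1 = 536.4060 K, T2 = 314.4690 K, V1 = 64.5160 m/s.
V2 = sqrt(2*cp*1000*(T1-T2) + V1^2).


dT = 221.9370 K
2*cp*1000*dT = 484266.5340
V1^2 = 4162.3143
V2 = sqrt(488428.8483) = 698.8768 m/s

698.8768 m/s


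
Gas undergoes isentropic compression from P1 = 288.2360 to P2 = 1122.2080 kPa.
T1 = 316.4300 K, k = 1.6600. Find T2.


(k-1)/k = 0.3976
(P2/P1)^exp = 1.7168
T2 = 316.4300 * 1.7168 = 543.2319 K

543.2319 K


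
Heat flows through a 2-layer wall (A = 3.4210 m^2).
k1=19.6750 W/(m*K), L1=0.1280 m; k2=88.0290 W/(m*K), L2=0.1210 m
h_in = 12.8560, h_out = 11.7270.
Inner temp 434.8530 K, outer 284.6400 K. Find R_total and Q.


R_conv_in = 1/(12.8560*3.4210) = 0.0227
R_1 = 0.1280/(19.6750*3.4210) = 0.0019
R_2 = 0.1210/(88.0290*3.4210) = 0.0004
R_conv_out = 1/(11.7270*3.4210) = 0.0249
R_total = 0.0500 K/W
Q = 150.2130 / 0.0500 = 3006.2239 W

R_total = 0.0500 K/W, Q = 3006.2239 W


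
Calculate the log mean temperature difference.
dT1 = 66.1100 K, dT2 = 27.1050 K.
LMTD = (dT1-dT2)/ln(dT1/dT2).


dT1/dT2 = 2.4390
ln(dT1/dT2) = 0.8916
LMTD = 39.0050 / 0.8916 = 43.7471 K

43.7471 K


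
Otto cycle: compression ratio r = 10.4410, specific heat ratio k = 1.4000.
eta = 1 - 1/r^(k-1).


r^(k-1) = 2.5556
eta = 1 - 1/2.5556 = 0.6087 = 60.8706%

60.8706%


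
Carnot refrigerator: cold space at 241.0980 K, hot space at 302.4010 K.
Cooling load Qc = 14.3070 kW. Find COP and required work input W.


COP = 241.0980 / 61.3030 = 3.9329
W = 14.3070 / 3.9329 = 3.6378 kW

COP = 3.9329, W = 3.6378 kW


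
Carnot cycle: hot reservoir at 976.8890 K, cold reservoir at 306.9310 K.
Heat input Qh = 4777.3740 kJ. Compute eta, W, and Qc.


eta = 1 - 306.9310/976.8890 = 0.6858
W = 0.6858 * 4777.3740 = 3276.3599 kJ
Qc = 4777.3740 - 3276.3599 = 1501.0141 kJ

eta = 68.5808%, W = 3276.3599 kJ, Qc = 1501.0141 kJ


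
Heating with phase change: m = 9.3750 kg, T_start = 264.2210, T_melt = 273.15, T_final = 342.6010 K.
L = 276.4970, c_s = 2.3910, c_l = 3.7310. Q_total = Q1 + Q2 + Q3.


Q1 (sensible, solid) = 9.3750 * 2.3910 * 8.9290 = 200.1491 kJ
Q2 (latent) = 9.3750 * 276.4970 = 2592.1594 kJ
Q3 (sensible, liquid) = 9.3750 * 3.7310 * 69.4510 = 2429.2658 kJ
Q_total = 5221.5742 kJ

5221.5742 kJ


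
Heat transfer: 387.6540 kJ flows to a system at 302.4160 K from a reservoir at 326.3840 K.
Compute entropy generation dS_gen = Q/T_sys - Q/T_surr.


dS_sys = 387.6540/302.4160 = 1.2819 kJ/K
dS_surr = -387.6540/326.3840 = -1.1877 kJ/K
dS_gen = 1.2819 - 1.1877 = 0.0941 kJ/K (irreversible)

dS_gen = 0.0941 kJ/K, irreversible


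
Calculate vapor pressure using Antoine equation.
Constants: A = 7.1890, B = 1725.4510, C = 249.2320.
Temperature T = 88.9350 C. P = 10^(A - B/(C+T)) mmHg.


C+T = 338.1670
B/(C+T) = 5.1024
log10(P) = 7.1890 - 5.1024 = 2.0866
P = 10^2.0866 = 122.0777 mmHg

122.0777 mmHg


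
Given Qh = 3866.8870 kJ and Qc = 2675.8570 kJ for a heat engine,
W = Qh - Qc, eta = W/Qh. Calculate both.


W = 3866.8870 - 2675.8570 = 1191.0300 kJ
eta = 1191.0300 / 3866.8870 = 0.3080 = 30.8007%

W = 1191.0300 kJ, eta = 30.8007%


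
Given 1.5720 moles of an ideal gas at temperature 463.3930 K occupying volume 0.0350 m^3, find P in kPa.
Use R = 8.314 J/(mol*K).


P = nRT/V = 1.5720 * 8.314 * 463.3930 / 0.0350
= 6056.3649 / 0.0350 = 173038.9960 Pa = 173.0390 kPa

173.0390 kPa


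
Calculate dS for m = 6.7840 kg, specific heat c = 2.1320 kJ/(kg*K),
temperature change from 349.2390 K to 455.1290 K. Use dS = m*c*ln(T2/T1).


T2/T1 = 1.3032
ln(T2/T1) = 0.2648
dS = 6.7840 * 2.1320 * 0.2648 = 3.8303 kJ/K

3.8303 kJ/K


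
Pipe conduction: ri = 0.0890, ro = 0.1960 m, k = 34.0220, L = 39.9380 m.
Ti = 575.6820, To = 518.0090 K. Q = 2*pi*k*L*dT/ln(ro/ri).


dT = 57.6730 K
ln(ro/ri) = 0.7895
Q = 2*pi*34.0220*39.9380*57.6730 / 0.7895 = 623675.0530 W

623675.0530 W


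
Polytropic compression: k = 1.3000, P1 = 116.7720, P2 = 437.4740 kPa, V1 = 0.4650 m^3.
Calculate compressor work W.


(k-1)/k = 0.2308
(P2/P1)^exp = 1.3564
W = 4.3333 * 116.7720 * 0.4650 * (1.3564 - 1) = 83.8480 kJ

83.8480 kJ


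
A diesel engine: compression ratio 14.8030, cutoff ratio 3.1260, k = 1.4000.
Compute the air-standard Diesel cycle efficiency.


r^(k-1) = 2.9386
rc^k = 4.9316
eta = 0.5505 = 55.0496%

55.0496%


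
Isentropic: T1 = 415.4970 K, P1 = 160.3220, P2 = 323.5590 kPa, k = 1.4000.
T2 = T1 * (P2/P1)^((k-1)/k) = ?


(k-1)/k = 0.2857
(P2/P1)^exp = 1.2222
T2 = 415.4970 * 1.2222 = 507.8079 K

507.8079 K


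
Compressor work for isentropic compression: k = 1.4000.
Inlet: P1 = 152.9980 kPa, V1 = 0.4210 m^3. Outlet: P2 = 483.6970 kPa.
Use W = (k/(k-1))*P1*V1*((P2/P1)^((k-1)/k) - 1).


(k-1)/k = 0.2857
(P2/P1)^exp = 1.3894
W = 3.5000 * 152.9980 * 0.4210 * (1.3894 - 1) = 87.7857 kJ

87.7857 kJ


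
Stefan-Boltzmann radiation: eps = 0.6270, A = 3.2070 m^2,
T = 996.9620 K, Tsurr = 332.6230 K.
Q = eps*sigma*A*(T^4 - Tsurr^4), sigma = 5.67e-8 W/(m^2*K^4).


T^4 = 9.8790e+11
Tsurr^4 = 1.2241e+10
Q = 0.6270 * 5.67e-8 * 3.2070 * 9.7566e+11 = 111236.9739 W

111236.9739 W


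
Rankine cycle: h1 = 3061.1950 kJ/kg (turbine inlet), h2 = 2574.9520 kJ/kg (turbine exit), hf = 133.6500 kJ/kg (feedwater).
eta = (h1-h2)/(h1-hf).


W = 486.2430 kJ/kg
Q_in = 2927.5450 kJ/kg
eta = 0.1661 = 16.6092%

eta = 16.6092%


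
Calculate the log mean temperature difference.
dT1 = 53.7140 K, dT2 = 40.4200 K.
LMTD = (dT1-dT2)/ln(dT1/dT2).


dT1/dT2 = 1.3289
ln(dT1/dT2) = 0.2843
LMTD = 13.2940 / 0.2843 = 46.7524 K

46.7524 K


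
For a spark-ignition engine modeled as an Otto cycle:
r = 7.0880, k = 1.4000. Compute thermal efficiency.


r^(k-1) = 2.1888
eta = 1 - 1/2.1888 = 0.5431 = 54.3132%

54.3132%


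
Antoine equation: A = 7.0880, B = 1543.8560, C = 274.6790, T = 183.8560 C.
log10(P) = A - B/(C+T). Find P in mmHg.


C+T = 458.5350
B/(C+T) = 3.3669
log10(P) = 7.0880 - 3.3669 = 3.7211
P = 10^3.7211 = 5261.0007 mmHg

5261.0007 mmHg


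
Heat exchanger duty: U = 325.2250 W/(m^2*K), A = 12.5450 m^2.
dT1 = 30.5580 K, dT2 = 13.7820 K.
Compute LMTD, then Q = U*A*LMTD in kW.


LMTD = 21.0684 K
Q = 325.2250 * 12.5450 * 21.0684 = 85958.0198 W = 85.9580 kW

85.9580 kW


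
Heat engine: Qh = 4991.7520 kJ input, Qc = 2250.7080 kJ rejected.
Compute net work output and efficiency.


W = 4991.7520 - 2250.7080 = 2741.0440 kJ
eta = 2741.0440 / 4991.7520 = 0.5491 = 54.9115%

W = 2741.0440 kJ, eta = 54.9115%


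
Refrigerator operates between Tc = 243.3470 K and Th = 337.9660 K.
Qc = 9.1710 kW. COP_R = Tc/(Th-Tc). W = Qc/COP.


COP = 243.3470 / 94.6190 = 2.5719
W = 9.1710 / 2.5719 = 3.5659 kW

COP = 2.5719, W = 3.5659 kW


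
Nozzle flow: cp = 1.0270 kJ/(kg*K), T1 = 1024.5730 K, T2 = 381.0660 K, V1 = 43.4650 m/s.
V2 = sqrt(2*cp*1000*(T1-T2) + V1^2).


dT = 643.5070 K
2*cp*1000*dT = 1321763.3780
V1^2 = 1889.2062
V2 = sqrt(1323652.5842) = 1150.5010 m/s

1150.5010 m/s


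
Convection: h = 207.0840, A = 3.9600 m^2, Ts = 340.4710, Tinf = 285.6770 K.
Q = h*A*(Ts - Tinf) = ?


dT = 54.7940 K
Q = 207.0840 * 3.9600 * 54.7940 = 44933.9644 W

44933.9644 W


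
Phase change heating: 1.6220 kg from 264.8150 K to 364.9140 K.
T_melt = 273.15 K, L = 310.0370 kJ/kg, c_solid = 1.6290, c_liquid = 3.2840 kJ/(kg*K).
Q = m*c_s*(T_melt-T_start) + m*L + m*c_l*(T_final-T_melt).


Q1 (sensible, solid) = 1.6220 * 1.6290 * 8.3350 = 22.0231 kJ
Q2 (latent) = 1.6220 * 310.0370 = 502.8800 kJ
Q3 (sensible, liquid) = 1.6220 * 3.2840 * 91.7640 = 488.7945 kJ
Q_total = 1013.6976 kJ

1013.6976 kJ


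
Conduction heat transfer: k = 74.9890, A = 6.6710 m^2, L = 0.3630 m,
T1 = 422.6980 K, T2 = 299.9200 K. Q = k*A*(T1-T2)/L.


dT = 122.7780 K
Q = 74.9890 * 6.6710 * 122.7780 / 0.3630 = 169200.8079 W

169200.8079 W


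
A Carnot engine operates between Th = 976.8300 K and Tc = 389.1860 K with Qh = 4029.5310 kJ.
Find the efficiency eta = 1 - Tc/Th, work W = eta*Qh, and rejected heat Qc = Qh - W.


eta = 1 - 389.1860/976.8300 = 0.6016
W = 0.6016 * 4029.5310 = 2424.0960 kJ
Qc = 4029.5310 - 2424.0960 = 1605.4350 kJ

eta = 60.1583%, W = 2424.0960 kJ, Qc = 1605.4350 kJ


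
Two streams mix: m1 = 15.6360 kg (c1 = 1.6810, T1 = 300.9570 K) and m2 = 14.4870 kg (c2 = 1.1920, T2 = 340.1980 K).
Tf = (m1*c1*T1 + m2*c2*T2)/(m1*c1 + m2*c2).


num = 13785.0992
den = 43.5526
Tf = 316.5160 K

316.5160 K


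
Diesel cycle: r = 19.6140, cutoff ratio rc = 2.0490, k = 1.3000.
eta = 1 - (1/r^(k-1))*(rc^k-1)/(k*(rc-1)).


r^(k-1) = 2.4421
rc^k = 2.5410
eta = 0.5373 = 53.7285%

53.7285%


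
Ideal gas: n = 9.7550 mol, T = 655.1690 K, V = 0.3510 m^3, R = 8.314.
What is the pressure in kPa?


P = nRT/V = 9.7550 * 8.314 * 655.1690 / 0.3510
= 53136.2173 / 0.3510 = 151385.2344 Pa = 151.3852 kPa

151.3852 kPa


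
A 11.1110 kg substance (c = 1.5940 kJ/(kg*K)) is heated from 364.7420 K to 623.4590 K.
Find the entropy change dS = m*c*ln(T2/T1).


T2/T1 = 1.7093
ln(T2/T1) = 0.5361
dS = 11.1110 * 1.5940 * 0.5361 = 9.4947 kJ/K

9.4947 kJ/K


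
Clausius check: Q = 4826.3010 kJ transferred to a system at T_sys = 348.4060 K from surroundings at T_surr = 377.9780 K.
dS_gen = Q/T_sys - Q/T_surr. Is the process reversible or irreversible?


dS_sys = 4826.3010/348.4060 = 13.8525 kJ/K
dS_surr = -4826.3010/377.9780 = -12.7687 kJ/K
dS_gen = 13.8525 - 12.7687 = 1.0838 kJ/K (irreversible)

dS_gen = 1.0838 kJ/K, irreversible


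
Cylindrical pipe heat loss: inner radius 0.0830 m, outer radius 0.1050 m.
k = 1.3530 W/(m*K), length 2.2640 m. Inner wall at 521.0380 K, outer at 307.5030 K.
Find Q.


dT = 213.5350 K
ln(ro/ri) = 0.2351
Q = 2*pi*1.3530*2.2640*213.5350 / 0.2351 = 17479.7034 W

17479.7034 W


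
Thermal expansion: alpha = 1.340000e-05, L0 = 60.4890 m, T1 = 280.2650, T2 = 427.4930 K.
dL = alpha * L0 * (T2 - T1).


dT = 147.2280 K
dL = 1.340000e-05 * 60.4890 * 147.2280 = 0.119336 m
L_final = 60.608336 m

dL = 0.119336 m


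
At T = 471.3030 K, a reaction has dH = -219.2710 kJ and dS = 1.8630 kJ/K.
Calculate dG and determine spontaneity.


T*dS = 471.3030 * 1.8630 = 878.0375 kJ
dG = -219.2710 - 878.0375 = -1097.3085 kJ (spontaneous)

dG = -1097.3085 kJ, spontaneous


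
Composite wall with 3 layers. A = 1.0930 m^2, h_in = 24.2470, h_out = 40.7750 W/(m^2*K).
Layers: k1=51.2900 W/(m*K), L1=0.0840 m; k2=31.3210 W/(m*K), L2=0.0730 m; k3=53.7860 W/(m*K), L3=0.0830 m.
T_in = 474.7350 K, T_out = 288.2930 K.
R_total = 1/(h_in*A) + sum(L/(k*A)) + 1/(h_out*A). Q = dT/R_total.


R_conv_in = 1/(24.2470*1.0930) = 0.0377
R_1 = 0.0840/(51.2900*1.0930) = 0.0015
R_2 = 0.0730/(31.3210*1.0930) = 0.0021
R_3 = 0.0830/(53.7860*1.0930) = 0.0014
R_conv_out = 1/(40.7750*1.0930) = 0.0224
R_total = 0.0652 K/W
Q = 186.4420 / 0.0652 = 2858.9361 W

R_total = 0.0652 K/W, Q = 2858.9361 W


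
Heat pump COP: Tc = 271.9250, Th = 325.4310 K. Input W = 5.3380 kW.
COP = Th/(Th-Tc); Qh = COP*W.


COP = 325.4310 / 53.5060 = 6.0821
Qh = 6.0821 * 5.3380 = 32.4665 kW

COP = 6.0821, Qh = 32.4665 kW


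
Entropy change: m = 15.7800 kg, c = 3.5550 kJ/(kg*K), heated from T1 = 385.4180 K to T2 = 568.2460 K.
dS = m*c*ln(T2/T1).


T2/T1 = 1.4744
ln(T2/T1) = 0.3882
dS = 15.7800 * 3.5550 * 0.3882 = 21.7787 kJ/K

21.7787 kJ/K


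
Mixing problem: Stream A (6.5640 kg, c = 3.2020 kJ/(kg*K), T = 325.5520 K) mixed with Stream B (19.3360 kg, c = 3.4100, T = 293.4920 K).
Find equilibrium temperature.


num = 26194.0466
den = 86.9537
Tf = 301.2414 K

301.2414 K


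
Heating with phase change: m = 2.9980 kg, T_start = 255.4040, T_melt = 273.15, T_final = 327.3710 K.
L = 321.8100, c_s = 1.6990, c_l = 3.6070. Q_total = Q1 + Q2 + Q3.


Q1 (sensible, solid) = 2.9980 * 1.6990 * 17.7460 = 90.3911 kJ
Q2 (latent) = 2.9980 * 321.8100 = 964.7864 kJ
Q3 (sensible, liquid) = 2.9980 * 3.6070 * 54.2210 = 586.3343 kJ
Q_total = 1641.5117 kJ

1641.5117 kJ


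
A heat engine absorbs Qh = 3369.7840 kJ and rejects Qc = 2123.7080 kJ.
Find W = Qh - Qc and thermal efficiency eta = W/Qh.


W = 3369.7840 - 2123.7080 = 1246.0760 kJ
eta = 1246.0760 / 3369.7840 = 0.3698 = 36.9779%

W = 1246.0760 kJ, eta = 36.9779%


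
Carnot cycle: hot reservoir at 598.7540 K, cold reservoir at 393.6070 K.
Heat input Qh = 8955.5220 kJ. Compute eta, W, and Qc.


eta = 1 - 393.6070/598.7540 = 0.3426
W = 0.3426 * 8955.5220 = 3068.3694 kJ
Qc = 8955.5220 - 3068.3694 = 5887.1526 kJ

eta = 34.2623%, W = 3068.3694 kJ, Qc = 5887.1526 kJ


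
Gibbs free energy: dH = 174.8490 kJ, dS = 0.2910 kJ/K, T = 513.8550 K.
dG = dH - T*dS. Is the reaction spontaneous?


T*dS = 513.8550 * 0.2910 = 149.5318 kJ
dG = 174.8490 - 149.5318 = 25.3172 kJ (non-spontaneous)

dG = 25.3172 kJ, non-spontaneous


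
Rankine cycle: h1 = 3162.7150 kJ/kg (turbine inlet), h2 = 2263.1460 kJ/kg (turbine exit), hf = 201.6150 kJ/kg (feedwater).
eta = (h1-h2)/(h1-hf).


W = 899.5690 kJ/kg
Q_in = 2961.1000 kJ/kg
eta = 0.3038 = 30.3796%

eta = 30.3796%


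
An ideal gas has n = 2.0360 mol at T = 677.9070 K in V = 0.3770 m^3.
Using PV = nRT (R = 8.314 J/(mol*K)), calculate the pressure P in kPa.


P = nRT/V = 2.0360 * 8.314 * 677.9070 / 0.3770
= 11475.1379 / 0.3770 = 30438.0315 Pa = 30.4380 kPa

30.4380 kPa


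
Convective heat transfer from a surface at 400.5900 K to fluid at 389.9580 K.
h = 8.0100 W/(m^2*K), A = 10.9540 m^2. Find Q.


dT = 10.6320 K
Q = 8.0100 * 10.9540 * 10.6320 = 932.8681 W

932.8681 W


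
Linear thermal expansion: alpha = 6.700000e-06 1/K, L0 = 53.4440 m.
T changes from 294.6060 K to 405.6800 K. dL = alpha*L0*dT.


dT = 111.0740 K
dL = 6.700000e-06 * 53.4440 * 111.0740 = 0.039773 m
L_final = 53.483773 m

dL = 0.039773 m


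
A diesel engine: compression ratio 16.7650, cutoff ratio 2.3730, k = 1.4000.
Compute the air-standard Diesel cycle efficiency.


r^(k-1) = 3.0886
rc^k = 3.3529
eta = 0.6037 = 60.3687%

60.3687%


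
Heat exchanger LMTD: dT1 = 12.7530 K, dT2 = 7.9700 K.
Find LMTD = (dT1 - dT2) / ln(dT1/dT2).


dT1/dT2 = 1.6001
ln(dT1/dT2) = 0.4701
LMTD = 4.7830 / 0.4701 = 10.1748 K

10.1748 K


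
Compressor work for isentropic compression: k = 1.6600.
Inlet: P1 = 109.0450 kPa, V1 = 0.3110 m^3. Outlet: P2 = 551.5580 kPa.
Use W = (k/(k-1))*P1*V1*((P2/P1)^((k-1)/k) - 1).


(k-1)/k = 0.3976
(P2/P1)^exp = 1.9050
W = 2.5152 * 109.0450 * 0.3110 * (1.9050 - 1) = 77.1942 kJ

77.1942 kJ


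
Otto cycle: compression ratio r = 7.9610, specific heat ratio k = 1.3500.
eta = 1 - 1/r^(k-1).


r^(k-1) = 2.0670
eta = 1 - 1/2.0670 = 0.5162 = 51.6205%

51.6205%


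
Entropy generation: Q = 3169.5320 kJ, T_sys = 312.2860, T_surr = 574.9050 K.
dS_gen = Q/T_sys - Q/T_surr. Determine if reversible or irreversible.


dS_sys = 3169.5320/312.2860 = 10.1495 kJ/K
dS_surr = -3169.5320/574.9050 = -5.5131 kJ/K
dS_gen = 10.1495 - 5.5131 = 4.6363 kJ/K (irreversible)

dS_gen = 4.6363 kJ/K, irreversible


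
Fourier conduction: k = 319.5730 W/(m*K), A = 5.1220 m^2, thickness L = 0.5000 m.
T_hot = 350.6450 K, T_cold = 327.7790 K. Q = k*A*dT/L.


dT = 22.8660 K
Q = 319.5730 * 5.1220 * 22.8660 / 0.5000 = 74856.5571 W

74856.5571 W


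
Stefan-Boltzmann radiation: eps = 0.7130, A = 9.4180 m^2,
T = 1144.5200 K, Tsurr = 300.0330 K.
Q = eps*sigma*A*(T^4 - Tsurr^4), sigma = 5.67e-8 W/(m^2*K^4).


T^4 = 1.7159e+12
Tsurr^4 = 8.1036e+09
Q = 0.7130 * 5.67e-8 * 9.4180 * 1.7078e+12 = 650232.9236 W

650232.9236 W


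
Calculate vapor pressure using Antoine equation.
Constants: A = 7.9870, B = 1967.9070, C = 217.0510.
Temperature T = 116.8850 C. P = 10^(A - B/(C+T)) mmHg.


C+T = 333.9360
B/(C+T) = 5.8931
log10(P) = 7.9870 - 5.8931 = 2.0939
P = 10^2.0939 = 124.1463 mmHg

124.1463 mmHg


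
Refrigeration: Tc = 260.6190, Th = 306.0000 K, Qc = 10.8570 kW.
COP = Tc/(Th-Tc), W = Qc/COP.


COP = 260.6190 / 45.3810 = 5.7429
W = 10.8570 / 5.7429 = 1.8905 kW

COP = 5.7429, W = 1.8905 kW


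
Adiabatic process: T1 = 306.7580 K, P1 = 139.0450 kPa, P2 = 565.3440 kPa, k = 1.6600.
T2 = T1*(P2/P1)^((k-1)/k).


(k-1)/k = 0.3976
(P2/P1)^exp = 1.7466
T2 = 306.7580 * 1.7466 = 535.7856 K

535.7856 K


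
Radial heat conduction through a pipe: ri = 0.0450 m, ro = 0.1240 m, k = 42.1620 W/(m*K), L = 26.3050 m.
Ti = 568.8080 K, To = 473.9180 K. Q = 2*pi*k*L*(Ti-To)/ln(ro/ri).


dT = 94.8900 K
ln(ro/ri) = 1.0136
Q = 2*pi*42.1620*26.3050*94.8900 / 1.0136 = 652356.5839 W

652356.5839 W


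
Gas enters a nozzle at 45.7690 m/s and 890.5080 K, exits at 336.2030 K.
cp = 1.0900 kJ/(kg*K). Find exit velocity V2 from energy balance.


dT = 554.3050 K
2*cp*1000*dT = 1208384.9000
V1^2 = 2094.8014
V2 = sqrt(1210479.7014) = 1100.2180 m/s

1100.2180 m/s


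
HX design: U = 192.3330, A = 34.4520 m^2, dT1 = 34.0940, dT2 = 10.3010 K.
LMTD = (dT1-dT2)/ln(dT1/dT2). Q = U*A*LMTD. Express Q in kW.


LMTD = 19.8792 K
Q = 192.3330 * 34.4520 * 19.8792 = 131724.5368 W = 131.7245 kW

131.7245 kW


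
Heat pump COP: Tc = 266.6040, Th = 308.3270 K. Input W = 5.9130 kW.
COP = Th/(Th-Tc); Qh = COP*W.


COP = 308.3270 / 41.7230 = 7.3899
Qh = 7.3899 * 5.9130 = 43.6962 kW

COP = 7.3899, Qh = 43.6962 kW


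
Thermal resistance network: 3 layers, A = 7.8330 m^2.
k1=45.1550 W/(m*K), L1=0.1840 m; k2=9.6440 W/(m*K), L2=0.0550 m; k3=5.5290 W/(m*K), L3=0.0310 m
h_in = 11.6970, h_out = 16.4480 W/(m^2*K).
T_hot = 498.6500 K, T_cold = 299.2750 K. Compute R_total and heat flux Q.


R_conv_in = 1/(11.6970*7.8330) = 0.0109
R_1 = 0.1840/(45.1550*7.8330) = 0.0005
R_2 = 0.0550/(9.6440*7.8330) = 0.0007
R_3 = 0.0310/(5.5290*7.8330) = 0.0007
R_conv_out = 1/(16.4480*7.8330) = 0.0078
R_total = 0.0206 K/W
Q = 199.3750 / 0.0206 = 9659.5678 W

R_total = 0.0206 K/W, Q = 9659.5678 W


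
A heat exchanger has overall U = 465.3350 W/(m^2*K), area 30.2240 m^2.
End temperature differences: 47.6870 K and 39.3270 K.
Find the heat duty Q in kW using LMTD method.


LMTD = 43.3728 K
Q = 465.3350 * 30.2240 * 43.3728 = 610007.4545 W = 610.0075 kW

610.0075 kW


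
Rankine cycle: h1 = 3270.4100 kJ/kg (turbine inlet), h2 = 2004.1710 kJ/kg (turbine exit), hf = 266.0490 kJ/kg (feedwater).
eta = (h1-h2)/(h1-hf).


W = 1266.2390 kJ/kg
Q_in = 3004.3610 kJ/kg
eta = 0.4215 = 42.1467%

eta = 42.1467%


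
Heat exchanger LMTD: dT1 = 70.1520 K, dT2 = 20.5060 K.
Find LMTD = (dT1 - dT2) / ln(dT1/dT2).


dT1/dT2 = 3.4210
ln(dT1/dT2) = 1.2299
LMTD = 49.6460 / 1.2299 = 40.3643 K

40.3643 K


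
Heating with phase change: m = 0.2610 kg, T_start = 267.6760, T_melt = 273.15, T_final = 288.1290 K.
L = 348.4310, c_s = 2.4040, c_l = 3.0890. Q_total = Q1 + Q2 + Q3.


Q1 (sensible, solid) = 0.2610 * 2.4040 * 5.4740 = 3.4346 kJ
Q2 (latent) = 0.2610 * 348.4310 = 90.9405 kJ
Q3 (sensible, liquid) = 0.2610 * 3.0890 * 14.9790 = 12.0765 kJ
Q_total = 106.4516 kJ

106.4516 kJ


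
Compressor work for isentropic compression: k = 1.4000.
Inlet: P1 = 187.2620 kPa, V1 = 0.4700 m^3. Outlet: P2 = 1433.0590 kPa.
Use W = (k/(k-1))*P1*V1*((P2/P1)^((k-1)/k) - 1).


(k-1)/k = 0.2857
(P2/P1)^exp = 1.7886
W = 3.5000 * 187.2620 * 0.4700 * (1.7886 - 1) = 242.9316 kJ

242.9316 kJ


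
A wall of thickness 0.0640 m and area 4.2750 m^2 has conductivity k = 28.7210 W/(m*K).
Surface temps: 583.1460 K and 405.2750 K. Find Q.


dT = 177.8710 K
Q = 28.7210 * 4.2750 * 177.8710 / 0.0640 = 341240.7193 W

341240.7193 W


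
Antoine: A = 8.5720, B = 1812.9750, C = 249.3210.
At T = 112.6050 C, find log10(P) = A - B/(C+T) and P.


C+T = 361.9260
B/(C+T) = 5.0092
log10(P) = 8.5720 - 5.0092 = 3.5628
P = 10^3.5628 = 3653.9094 mmHg

3653.9094 mmHg


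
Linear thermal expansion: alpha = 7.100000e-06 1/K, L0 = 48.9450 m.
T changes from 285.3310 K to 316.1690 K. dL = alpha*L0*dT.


dT = 30.8380 K
dL = 7.100000e-06 * 48.9450 * 30.8380 = 0.010716 m
L_final = 48.955716 m

dL = 0.010716 m


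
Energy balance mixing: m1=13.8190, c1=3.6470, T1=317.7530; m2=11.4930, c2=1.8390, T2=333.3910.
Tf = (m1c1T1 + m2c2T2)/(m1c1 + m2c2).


num = 23060.5095
den = 71.5335
Tf = 322.3735 K

322.3735 K


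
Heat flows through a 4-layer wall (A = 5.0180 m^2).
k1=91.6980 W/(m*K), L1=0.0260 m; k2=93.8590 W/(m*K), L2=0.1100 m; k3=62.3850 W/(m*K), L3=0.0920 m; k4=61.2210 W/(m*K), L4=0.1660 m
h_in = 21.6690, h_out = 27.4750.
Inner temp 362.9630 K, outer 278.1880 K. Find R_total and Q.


R_conv_in = 1/(21.6690*5.0180) = 0.0092
R_1 = 0.0260/(91.6980*5.0180) = 5.6504e-05
R_2 = 0.1100/(93.8590*5.0180) = 0.0002
R_3 = 0.0920/(62.3850*5.0180) = 0.0003
R_4 = 0.1660/(61.2210*5.0180) = 0.0005
R_conv_out = 1/(27.4750*5.0180) = 0.0073
R_total = 0.0176 K/W
Q = 84.7750 / 0.0176 = 4823.8339 W

R_total = 0.0176 K/W, Q = 4823.8339 W


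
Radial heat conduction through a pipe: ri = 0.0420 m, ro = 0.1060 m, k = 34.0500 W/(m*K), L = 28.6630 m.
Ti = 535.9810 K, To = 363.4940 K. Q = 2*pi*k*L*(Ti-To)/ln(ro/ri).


dT = 172.4870 K
ln(ro/ri) = 0.9258
Q = 2*pi*34.0500*28.6630*172.4870 / 0.9258 = 1142541.9105 W

1142541.9105 W


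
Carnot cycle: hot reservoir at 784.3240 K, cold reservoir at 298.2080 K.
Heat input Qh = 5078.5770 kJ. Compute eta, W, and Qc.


eta = 1 - 298.2080/784.3240 = 0.6198
W = 0.6198 * 5078.5770 = 3147.6501 kJ
Qc = 5078.5770 - 3147.6501 = 1930.9269 kJ

eta = 61.9790%, W = 3147.6501 kJ, Qc = 1930.9269 kJ


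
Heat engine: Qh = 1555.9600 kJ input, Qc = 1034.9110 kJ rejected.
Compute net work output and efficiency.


W = 1555.9600 - 1034.9110 = 521.0490 kJ
eta = 521.0490 / 1555.9600 = 0.3349 = 33.4873%

W = 521.0490 kJ, eta = 33.4873%


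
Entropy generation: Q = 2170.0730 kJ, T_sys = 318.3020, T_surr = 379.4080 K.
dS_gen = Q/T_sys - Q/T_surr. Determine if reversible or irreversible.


dS_sys = 2170.0730/318.3020 = 6.8177 kJ/K
dS_surr = -2170.0730/379.4080 = -5.7196 kJ/K
dS_gen = 6.8177 - 5.7196 = 1.0980 kJ/K (irreversible)

dS_gen = 1.0980 kJ/K, irreversible


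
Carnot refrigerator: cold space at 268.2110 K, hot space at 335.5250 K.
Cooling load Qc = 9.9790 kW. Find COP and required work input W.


COP = 268.2110 / 67.3140 = 3.9845
W = 9.9790 / 3.9845 = 2.5045 kW

COP = 3.9845, W = 2.5045 kW


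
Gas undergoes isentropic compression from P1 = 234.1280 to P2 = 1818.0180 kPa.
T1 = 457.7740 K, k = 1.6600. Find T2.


(k-1)/k = 0.3976
(P2/P1)^exp = 2.2590
T2 = 457.7740 * 2.2590 = 1034.1038 K

1034.1038 K


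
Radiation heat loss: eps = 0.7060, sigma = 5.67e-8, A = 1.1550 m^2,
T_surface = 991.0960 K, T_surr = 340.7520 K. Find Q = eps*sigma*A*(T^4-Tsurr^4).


T^4 = 9.6486e+11
Tsurr^4 = 1.3482e+10
Q = 0.7060 * 5.67e-8 * 1.1550 * 9.5137e+11 = 43986.7049 W

43986.7049 W


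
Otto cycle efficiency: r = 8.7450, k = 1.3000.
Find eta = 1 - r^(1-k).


r^(k-1) = 1.9166
eta = 1 - 1/1.9166 = 0.4782 = 47.8238%

47.8238%


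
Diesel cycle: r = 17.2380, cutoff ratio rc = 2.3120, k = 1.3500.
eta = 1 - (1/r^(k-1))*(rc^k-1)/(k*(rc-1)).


r^(k-1) = 2.7088
rc^k = 3.1002
eta = 0.5623 = 56.2263%

56.2263%


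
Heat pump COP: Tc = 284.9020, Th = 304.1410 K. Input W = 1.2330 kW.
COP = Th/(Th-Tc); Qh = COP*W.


COP = 304.1410 / 19.2390 = 15.8086
Qh = 15.8086 * 1.2330 = 19.4920 kW

COP = 15.8086, Qh = 19.4920 kW


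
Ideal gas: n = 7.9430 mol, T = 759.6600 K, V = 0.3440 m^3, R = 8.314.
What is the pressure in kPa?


P = nRT/V = 7.9430 * 8.314 * 759.6600 / 0.3440
= 50166.5046 / 0.3440 = 145832.8621 Pa = 145.8329 kPa

145.8329 kPa


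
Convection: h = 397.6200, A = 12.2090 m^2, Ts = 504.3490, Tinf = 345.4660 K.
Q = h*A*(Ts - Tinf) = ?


dT = 158.8830 K
Q = 397.6200 * 12.2090 * 158.8830 = 771304.2887 W

771304.2887 W


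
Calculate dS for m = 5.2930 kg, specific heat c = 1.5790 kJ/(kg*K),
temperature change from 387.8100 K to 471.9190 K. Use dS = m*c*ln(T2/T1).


T2/T1 = 1.2169
ln(T2/T1) = 0.1963
dS = 5.2930 * 1.5790 * 0.1963 = 1.6405 kJ/K

1.6405 kJ/K


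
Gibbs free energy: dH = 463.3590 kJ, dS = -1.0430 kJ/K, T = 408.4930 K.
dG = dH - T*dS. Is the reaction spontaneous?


T*dS = 408.4930 * -1.0430 = -426.0582 kJ
dG = 463.3590 + 426.0582 = 889.4172 kJ (non-spontaneous)

dG = 889.4172 kJ, non-spontaneous


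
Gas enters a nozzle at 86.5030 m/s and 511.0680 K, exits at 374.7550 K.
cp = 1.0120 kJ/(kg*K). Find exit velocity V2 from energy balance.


dT = 136.3130 K
2*cp*1000*dT = 275897.5120
V1^2 = 7482.7690
V2 = sqrt(283380.2810) = 532.3347 m/s

532.3347 m/s


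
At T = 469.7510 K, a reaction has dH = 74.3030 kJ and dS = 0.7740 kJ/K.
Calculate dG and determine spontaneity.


T*dS = 469.7510 * 0.7740 = 363.5873 kJ
dG = 74.3030 - 363.5873 = -289.2843 kJ (spontaneous)

dG = -289.2843 kJ, spontaneous


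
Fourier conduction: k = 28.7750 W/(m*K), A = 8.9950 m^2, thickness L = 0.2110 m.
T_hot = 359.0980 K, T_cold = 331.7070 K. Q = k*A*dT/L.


dT = 27.3910 K
Q = 28.7750 * 8.9950 * 27.3910 / 0.2110 = 33600.2054 W

33600.2054 W


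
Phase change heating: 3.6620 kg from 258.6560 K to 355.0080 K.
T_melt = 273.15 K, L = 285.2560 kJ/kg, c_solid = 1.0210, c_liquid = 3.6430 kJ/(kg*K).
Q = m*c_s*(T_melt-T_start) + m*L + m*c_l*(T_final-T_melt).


Q1 (sensible, solid) = 3.6620 * 1.0210 * 14.4940 = 54.1916 kJ
Q2 (latent) = 3.6620 * 285.2560 = 1044.6075 kJ
Q3 (sensible, liquid) = 3.6620 * 3.6430 * 81.8580 = 1092.0402 kJ
Q_total = 2190.8394 kJ

2190.8394 kJ


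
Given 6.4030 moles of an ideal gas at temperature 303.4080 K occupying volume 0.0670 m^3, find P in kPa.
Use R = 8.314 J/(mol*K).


P = nRT/V = 6.4030 * 8.314 * 303.4080 / 0.0670
= 16151.7859 / 0.0670 = 241071.4316 Pa = 241.0714 kPa

241.0714 kPa


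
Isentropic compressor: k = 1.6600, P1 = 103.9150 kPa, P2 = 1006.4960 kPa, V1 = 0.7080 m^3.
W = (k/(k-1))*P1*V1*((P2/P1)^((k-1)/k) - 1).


(k-1)/k = 0.3976
(P2/P1)^exp = 2.4665
W = 2.5152 * 103.9150 * 0.7080 * (2.4665 - 1) = 271.3634 kJ

271.3634 kJ


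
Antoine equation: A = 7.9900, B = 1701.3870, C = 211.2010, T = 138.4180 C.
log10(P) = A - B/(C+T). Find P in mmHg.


C+T = 349.6190
B/(C+T) = 4.8664
log10(P) = 7.9900 - 4.8664 = 3.1236
P = 10^3.1236 = 1329.2200 mmHg

1329.2200 mmHg


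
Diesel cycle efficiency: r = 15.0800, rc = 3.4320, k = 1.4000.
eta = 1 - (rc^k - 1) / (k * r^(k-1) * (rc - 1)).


r^(k-1) = 2.9605
rc^k = 5.6204
eta = 0.5416 = 54.1619%

54.1619%


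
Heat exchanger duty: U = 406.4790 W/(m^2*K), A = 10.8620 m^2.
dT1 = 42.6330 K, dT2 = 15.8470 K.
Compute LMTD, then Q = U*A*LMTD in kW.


LMTD = 27.0662 K
Q = 406.4790 * 10.8620 * 27.0662 = 119501.9116 W = 119.5019 kW

119.5019 kW


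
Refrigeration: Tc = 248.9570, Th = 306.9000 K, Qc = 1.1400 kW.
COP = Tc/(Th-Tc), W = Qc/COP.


COP = 248.9570 / 57.9430 = 4.2966
W = 1.1400 / 4.2966 = 0.2653 kW

COP = 4.2966, W = 0.2653 kW


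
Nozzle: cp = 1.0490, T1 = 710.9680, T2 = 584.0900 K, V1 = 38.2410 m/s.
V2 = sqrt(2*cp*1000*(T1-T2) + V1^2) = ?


dT = 126.8780 K
2*cp*1000*dT = 266190.0440
V1^2 = 1462.3741
V2 = sqrt(267652.4181) = 517.3513 m/s

517.3513 m/s


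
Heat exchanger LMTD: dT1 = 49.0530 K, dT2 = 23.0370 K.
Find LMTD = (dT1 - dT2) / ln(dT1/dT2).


dT1/dT2 = 2.1293
ln(dT1/dT2) = 0.7558
LMTD = 26.0160 / 0.7558 = 34.4218 K

34.4218 K


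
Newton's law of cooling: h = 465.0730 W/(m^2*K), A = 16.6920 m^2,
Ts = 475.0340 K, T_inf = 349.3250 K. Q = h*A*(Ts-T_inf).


dT = 125.7090 K
Q = 465.0730 * 16.6920 * 125.7090 = 975878.7804 W

975878.7804 W


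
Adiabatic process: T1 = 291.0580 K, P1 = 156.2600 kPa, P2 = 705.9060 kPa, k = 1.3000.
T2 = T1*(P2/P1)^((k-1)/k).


(k-1)/k = 0.2308
(P2/P1)^exp = 1.4162
T2 = 291.0580 * 1.4162 = 412.2020 K

412.2020 K


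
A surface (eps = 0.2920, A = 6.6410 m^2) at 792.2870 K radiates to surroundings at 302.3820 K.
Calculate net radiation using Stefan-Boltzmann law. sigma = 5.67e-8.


T^4 = 3.9403e+11
Tsurr^4 = 8.3603e+09
Q = 0.2920 * 5.67e-8 * 6.6410 * 3.8567e+11 = 42404.8683 W

42404.8683 W


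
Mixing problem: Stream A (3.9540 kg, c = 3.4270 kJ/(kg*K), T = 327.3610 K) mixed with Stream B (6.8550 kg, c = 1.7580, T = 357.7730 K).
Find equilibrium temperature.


num = 8747.4134
den = 25.6014
Tf = 341.6765 K

341.6765 K


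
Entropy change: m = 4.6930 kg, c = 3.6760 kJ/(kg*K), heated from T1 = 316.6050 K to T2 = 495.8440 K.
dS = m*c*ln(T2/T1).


T2/T1 = 1.5661
ln(T2/T1) = 0.4486
dS = 4.6930 * 3.6760 * 0.4486 = 7.7391 kJ/K

7.7391 kJ/K


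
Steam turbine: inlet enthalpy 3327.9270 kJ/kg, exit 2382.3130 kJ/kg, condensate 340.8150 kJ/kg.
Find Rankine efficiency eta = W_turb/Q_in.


W = 945.6140 kJ/kg
Q_in = 2987.1120 kJ/kg
eta = 0.3166 = 31.6565%

eta = 31.6565%


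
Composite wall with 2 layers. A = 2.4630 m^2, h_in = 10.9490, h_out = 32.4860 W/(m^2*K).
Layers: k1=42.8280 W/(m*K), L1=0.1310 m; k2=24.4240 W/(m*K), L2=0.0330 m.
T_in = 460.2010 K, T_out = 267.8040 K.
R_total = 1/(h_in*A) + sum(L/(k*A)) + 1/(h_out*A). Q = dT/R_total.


R_conv_in = 1/(10.9490*2.4630) = 0.0371
R_1 = 0.1310/(42.8280*2.4630) = 0.0012
R_2 = 0.0330/(24.4240*2.4630) = 0.0005
R_conv_out = 1/(32.4860*2.4630) = 0.0125
R_total = 0.0514 K/W
Q = 192.3970 / 0.0514 = 3745.3005 W

R_total = 0.0514 K/W, Q = 3745.3005 W


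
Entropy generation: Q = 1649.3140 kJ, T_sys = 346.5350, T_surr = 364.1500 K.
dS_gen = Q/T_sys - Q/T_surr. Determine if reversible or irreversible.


dS_sys = 1649.3140/346.5350 = 4.7594 kJ/K
dS_surr = -1649.3140/364.1500 = -4.5292 kJ/K
dS_gen = 4.7594 - 4.5292 = 0.2302 kJ/K (irreversible)

dS_gen = 0.2302 kJ/K, irreversible


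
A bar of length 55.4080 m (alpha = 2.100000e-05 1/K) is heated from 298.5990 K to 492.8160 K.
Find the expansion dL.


dT = 194.2170 K
dL = 2.100000e-05 * 55.4080 * 194.2170 = 0.225985 m
L_final = 55.633985 m

dL = 0.225985 m


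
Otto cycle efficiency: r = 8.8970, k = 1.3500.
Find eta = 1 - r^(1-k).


r^(k-1) = 2.1490
eta = 1 - 1/2.1490 = 0.5347 = 53.4666%

53.4666%


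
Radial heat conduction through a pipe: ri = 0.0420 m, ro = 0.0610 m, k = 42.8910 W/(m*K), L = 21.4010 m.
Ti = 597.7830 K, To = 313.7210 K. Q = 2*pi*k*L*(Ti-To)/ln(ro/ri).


dT = 284.0620 K
ln(ro/ri) = 0.3732
Q = 2*pi*42.8910*21.4010*284.0620 / 0.3732 = 4389819.5847 W

4389819.5847 W


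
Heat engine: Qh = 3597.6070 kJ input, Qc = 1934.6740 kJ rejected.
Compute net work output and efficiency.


W = 3597.6070 - 1934.6740 = 1662.9330 kJ
eta = 1662.9330 / 3597.6070 = 0.4622 = 46.2233%

W = 1662.9330 kJ, eta = 46.2233%


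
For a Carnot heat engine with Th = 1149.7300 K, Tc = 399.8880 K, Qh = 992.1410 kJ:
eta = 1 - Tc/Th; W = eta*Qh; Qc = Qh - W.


eta = 1 - 399.8880/1149.7300 = 0.6522
W = 0.6522 * 992.1410 = 647.0641 kJ
Qc = 992.1410 - 647.0641 = 345.0769 kJ

eta = 65.2190%, W = 647.0641 kJ, Qc = 345.0769 kJ


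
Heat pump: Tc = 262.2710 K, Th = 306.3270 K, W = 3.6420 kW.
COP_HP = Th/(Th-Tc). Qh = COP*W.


COP = 306.3270 / 44.0560 = 6.9531
Qh = 6.9531 * 3.6420 = 25.3233 kW

COP = 6.9531, Qh = 25.3233 kW


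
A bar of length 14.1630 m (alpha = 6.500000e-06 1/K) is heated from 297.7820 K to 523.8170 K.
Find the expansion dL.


dT = 226.0350 K
dL = 6.500000e-06 * 14.1630 * 226.0350 = 0.020809 m
L_final = 14.183809 m

dL = 0.020809 m


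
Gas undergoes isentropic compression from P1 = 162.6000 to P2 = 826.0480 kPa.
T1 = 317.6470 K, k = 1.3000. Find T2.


(k-1)/k = 0.2308
(P2/P1)^exp = 1.4551
T2 = 317.6470 * 1.4551 = 462.2120 K

462.2120 K


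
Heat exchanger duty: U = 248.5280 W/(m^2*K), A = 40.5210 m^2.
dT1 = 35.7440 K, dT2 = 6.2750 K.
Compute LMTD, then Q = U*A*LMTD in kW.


LMTD = 16.9381 K
Q = 248.5280 * 40.5210 * 16.9381 = 170576.5478 W = 170.5765 kW

170.5765 kW


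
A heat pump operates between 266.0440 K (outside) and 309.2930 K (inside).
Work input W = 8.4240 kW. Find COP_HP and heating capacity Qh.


COP = 309.2930 / 43.2490 = 7.1514
Qh = 7.1514 * 8.4240 = 60.2438 kW

COP = 7.1514, Qh = 60.2438 kW


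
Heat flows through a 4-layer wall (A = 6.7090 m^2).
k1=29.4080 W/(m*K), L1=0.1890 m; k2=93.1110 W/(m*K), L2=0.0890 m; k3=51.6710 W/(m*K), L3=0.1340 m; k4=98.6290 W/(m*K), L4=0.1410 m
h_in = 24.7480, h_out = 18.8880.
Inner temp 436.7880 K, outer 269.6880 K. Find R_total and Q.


R_conv_in = 1/(24.7480*6.7090) = 0.0060
R_1 = 0.1890/(29.4080*6.7090) = 0.0010
R_2 = 0.0890/(93.1110*6.7090) = 0.0001
R_3 = 0.1340/(51.6710*6.7090) = 0.0004
R_4 = 0.1410/(98.6290*6.7090) = 0.0002
R_conv_out = 1/(18.8880*6.7090) = 0.0079
R_total = 0.0156 K/W
Q = 167.1000 / 0.0156 = 10701.7044 W

R_total = 0.0156 K/W, Q = 10701.7044 W
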